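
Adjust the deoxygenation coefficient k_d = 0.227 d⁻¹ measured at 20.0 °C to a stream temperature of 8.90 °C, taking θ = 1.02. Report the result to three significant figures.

k_d(T₂) = k_d(T₁) · θ^(T₂−T₁) = 0.227 × 1.02^(8.90−20.0)
= 0.227 × 1.02^-11.1 = 0.227 × 0.8027 = 0.1822 d⁻¹.

k_d ≈ 0.182 d⁻¹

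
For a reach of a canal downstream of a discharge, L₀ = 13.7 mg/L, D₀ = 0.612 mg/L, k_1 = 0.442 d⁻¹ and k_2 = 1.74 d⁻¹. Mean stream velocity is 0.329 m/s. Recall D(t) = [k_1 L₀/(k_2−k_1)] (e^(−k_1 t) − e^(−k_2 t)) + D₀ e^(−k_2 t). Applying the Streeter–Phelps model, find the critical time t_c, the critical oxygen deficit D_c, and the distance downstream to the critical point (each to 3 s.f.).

At the critical point dD/dt = 0, so k_1 L₀ e^(−k_1 t) = k_2 D. Substituting D(t) from the Streeter–Phelps equation and solving for t gives
t_c = ln[(k_2/k_1)(1 − D₀(k_2−k_1)/(k_1 L₀))] / (k_2−k_1).
Here k_2−k_1 = 1.298 d⁻¹ and 1 − D₀(k_2−k_1)/(k_1 L₀) = 1 − 0.612×1.298/(0.442×13.7) = 0.8688, so
t_c = ln(3.937 × 0.8688) / 1.298 = 1.230 / 1.298 = 0.9474 d.
D_c = (k_1/k_2) L₀ e^(−k_1 t_c) = (0.442/1.74) × 13.7 × e^(−0.442×0.9474) = 0.2540 × 13.7 × 0.6579 = 2.289 mg/L.
x_c = v t_c = 0.329 m/s × 0.9474 d × 86400 s/d = 26930 m ≈ 26.9 km.

t_c ≈ 0.947 d; D_c ≈ 2.29 mg/L; x_c ≈ 26.9 km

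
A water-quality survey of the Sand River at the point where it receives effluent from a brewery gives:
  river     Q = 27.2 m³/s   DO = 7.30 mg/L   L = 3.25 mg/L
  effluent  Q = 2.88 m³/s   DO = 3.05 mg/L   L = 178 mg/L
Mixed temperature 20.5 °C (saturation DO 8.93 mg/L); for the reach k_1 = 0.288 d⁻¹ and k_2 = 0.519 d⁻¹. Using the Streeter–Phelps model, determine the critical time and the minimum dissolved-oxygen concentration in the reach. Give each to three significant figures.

t_c ≈ 2.18 d; minimum DO ≈ 3.01 mg/L

Mixed DO = (27.2×7.30 + 2.88×3.05)/(27.2+2.88) = 207.3/30.08 = 6.893 mg/L.
Mixed L₀ = (27.2×3.25 + 2.88×178)/(30.08) = 601.0/30.08 = 19.98 mg/L.
Initial deficit D₀ = C_s − DO₀ = 8.93 − 6.893 = 2.037 mg/L.
t_c = (1/0.2310) ln[(0.519/0.288)(1 − 2.037×0.2310/(0.288×19.98))] = 4.329 × ln(1.655) = 2.180 d.
D_c = (0.288/0.519) × 19.98 × e^(−0.288×2.180) = 0.5549 × 19.98 × 0.5337 = 5.918 mg/L.
Minimum DO = 8.93 − 5.918 = 3.012 mg/L.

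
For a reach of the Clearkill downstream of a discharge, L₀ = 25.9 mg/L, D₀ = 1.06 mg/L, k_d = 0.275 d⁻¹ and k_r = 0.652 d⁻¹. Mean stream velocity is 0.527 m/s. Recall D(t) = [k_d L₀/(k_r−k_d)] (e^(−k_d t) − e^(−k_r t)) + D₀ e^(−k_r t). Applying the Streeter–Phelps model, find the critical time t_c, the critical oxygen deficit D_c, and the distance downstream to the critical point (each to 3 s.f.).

t_c ≈ 2.14 d; D_c ≈ 6.07 mg/L; x_c ≈ 97.3 km

At the critical point dD/dt = 0, so k_d L₀ e^(−k_d t) = k_r D. Substituting D(t) from the Streeter–Phelps equation and solving for t gives
t_c = ln[(k_r/k_d)(1 − D₀(k_r−k_d)/(k_d L₀))] / (k_r−k_d).
Here k_r−k_d = 0.3770 d⁻¹ and 1 − D₀(k_r−k_d)/(k_d L₀) = 1 − 1.06×0.3770/(0.275×25.9) = 0.9439, so
t_c = ln(2.371 × 0.9439) / 0.3770 = 0.8055 / 0.3770 = 2.137 d.
L(t_c) = L₀ e^(−k_d t_c) = 25.9 × 0.5557 = 14.39 mg/L, and at the critical point k_r D_c = k_d L, so D_c = (0.275/0.652) × 14.39 = 6.070 mg/L.
x_c = v t_c = 0.527 m/s × 2.137 d × 86400 s/d = 97290 m ≈ 97.3 km.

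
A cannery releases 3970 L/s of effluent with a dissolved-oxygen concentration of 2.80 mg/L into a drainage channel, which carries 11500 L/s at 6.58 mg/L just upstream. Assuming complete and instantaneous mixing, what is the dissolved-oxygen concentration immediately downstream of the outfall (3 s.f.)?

Flow-weighted mixing: C = (Q_r C_r + Q_w C_w)/(Q_r + Q_w)
= (11500×6.58 + 3970×2.80)/(11500 + 3970) = 86790/15470 = 5.610 mg/L.

5.61 mg/L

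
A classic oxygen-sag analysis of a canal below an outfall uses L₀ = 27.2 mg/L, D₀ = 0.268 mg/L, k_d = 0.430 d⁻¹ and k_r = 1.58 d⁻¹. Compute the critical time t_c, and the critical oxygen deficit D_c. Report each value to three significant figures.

At the critical point dD/dt = 0, so k_d L₀ e^(−k_d t) = k_r D. Substituting D(t) from the Streeter–Phelps equation and solving for t gives
t_c = ln[(k_r/k_d)(1 − D₀(k_r−k_d)/(k_d L₀))] / (k_r−k_d).
Here k_r−k_d = 1.150 d⁻¹ and 1 − D₀(k_r−k_d)/(k_d L₀) = 1 − 0.268×1.150/(0.430×27.2) = 0.9736, so
t_c = ln(3.674 × 0.9736) / 1.150 = 1.275 / 1.150 = 1.108 d.
D_c = (k_d/k_r) L₀ e^(−k_d t_c) = (0.430/1.58) × 27.2 × e^(−0.430×1.108) = 0.2722 × 27.2 × 0.6209 = 4.596 mg/L.

t_c ≈ 1.11 d; D_c ≈ 4.60 mg/L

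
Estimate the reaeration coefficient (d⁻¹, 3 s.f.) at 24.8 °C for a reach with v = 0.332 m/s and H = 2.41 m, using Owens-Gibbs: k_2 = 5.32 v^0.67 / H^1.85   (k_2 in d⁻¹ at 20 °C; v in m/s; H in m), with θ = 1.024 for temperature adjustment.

k_2(20) = 5.32 × 0.332^0.67 / 2.41^1.85 = 5.32 × 0.4777 / 5.090 = 0.4993 d⁻¹.
k_2(24.8) = 0.4993 × 1.024^(24.8−20) = 0.4993 × 1.121 = 0.5595 d⁻¹.

k_2 ≈ 0.559 d⁻¹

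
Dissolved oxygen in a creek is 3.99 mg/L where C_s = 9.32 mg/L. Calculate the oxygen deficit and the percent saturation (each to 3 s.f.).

D = C_s − C = 9.32 − 3.99 = 5.33 mg/L.
% saturation = 3.99/9.32 × 100 = 42.8 %.

D ≈ 5.33 mg/L; 42.8 % saturation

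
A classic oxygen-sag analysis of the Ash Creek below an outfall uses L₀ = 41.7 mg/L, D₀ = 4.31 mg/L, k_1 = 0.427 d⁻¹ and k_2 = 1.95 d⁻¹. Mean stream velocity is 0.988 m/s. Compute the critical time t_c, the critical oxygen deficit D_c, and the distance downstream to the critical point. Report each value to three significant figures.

t_c ≈ 0.695 d; D_c ≈ 6.79 mg/L; x_c ≈ 59.4 km

At the critical point dD/dt = 0, so k_1 L₀ e^(−k_1 t) = k_2 D. Substituting D(t) from the Streeter–Phelps equation and solving for t gives
t_c = ln[(k_2/k_1)(1 − D₀(k_2−k_1)/(k_1 L₀))] / (k_2−k_1).
Here k_2−k_1 = 1.523 d⁻¹ and 1 − D₀(k_2−k_1)/(k_1 L₀) = 1 − 4.31×1.523/(0.427×41.7) = 0.6314, so
t_c = ln(4.567 × 0.6314) / 1.523 = 1.059 / 1.523 = 0.6953 d.
D_c = (k_1/k_2) L₀ e^(−k_1 t_c) = (0.427/1.95) × 41.7 × e^(−0.427×0.6953) = 0.2190 × 41.7 × 0.7431 = 6.786 mg/L.
x_c = v t_c = 0.988 m/s × 0.6953 d × 86400 s/d = 59350 m ≈ 59.4 km.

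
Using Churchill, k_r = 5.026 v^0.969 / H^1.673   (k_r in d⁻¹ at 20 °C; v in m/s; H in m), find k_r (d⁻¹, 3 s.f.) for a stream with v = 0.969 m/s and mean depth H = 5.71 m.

k_r = 5.026 × 0.969^0.969 / 5.71^1.673 = 5.026 × 0.9699 / 18.44 = 0.2643 d⁻¹.

k_r ≈ 0.264 d⁻¹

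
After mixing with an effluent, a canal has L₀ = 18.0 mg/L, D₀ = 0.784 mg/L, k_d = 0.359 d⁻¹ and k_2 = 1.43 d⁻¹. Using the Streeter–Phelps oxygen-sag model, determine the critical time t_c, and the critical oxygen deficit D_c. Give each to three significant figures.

t_c ≈ 1.16 d; D_c ≈ 2.98 mg/L

With k_2/k_d = 3.983 and 1 − D₀(k_2−k_d)/(k_d L₀) = 0.8701,
t_c = ln(3.983 × 0.8701) / (1.43 − 0.359) = ln(3.466) / 1.071 = 1.243/1.071 = 1.161 d.
L(t_c) = L₀ e^(−k_d t_c) = 18.0 × 0.6593 = 11.87 mg/L, and at the critical point k_2 D_c = k_d L, so D_c = (0.359/1.43) × 11.87 = 2.979 mg/L.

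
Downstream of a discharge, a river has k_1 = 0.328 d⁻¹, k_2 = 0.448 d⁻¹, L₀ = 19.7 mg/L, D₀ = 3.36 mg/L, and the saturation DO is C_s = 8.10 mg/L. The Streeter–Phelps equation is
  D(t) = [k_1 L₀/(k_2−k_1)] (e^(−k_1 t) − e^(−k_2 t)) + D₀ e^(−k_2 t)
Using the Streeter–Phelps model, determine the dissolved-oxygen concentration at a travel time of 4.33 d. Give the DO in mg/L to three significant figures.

k_1 L₀/(k_2−k_1) = 0.328×19.7/(0.448−0.328) = 6.462/0.1200 = 53.85 mg/L.
e^(−k_1 t) = e^(−0.328×4.330) = 0.2417; e^(−k_2 t) = e^(−0.448×4.330) = 0.1437.
D = 53.85 × (0.2417 − 0.1437) + 3.36 × 0.1437 = 5.273 + 0.4829 = 5.756 mg/L.
DO = C_s − D = 8.10 − 5.756 = 2.344 mg/L.

DO ≈ 2.34 mg/L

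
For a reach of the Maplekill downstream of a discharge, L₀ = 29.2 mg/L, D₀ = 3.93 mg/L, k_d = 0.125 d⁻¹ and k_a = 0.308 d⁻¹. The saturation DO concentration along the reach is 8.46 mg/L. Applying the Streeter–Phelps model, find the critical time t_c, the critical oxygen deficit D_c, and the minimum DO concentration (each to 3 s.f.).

t_c ≈ 3.73 d; D_c ≈ 7.44 mg/L; min DO ≈ 1.02 mg/L

t_c = [1/(k_a−k_d)] ln[(k_a/k_d)(1 − D₀(k_a−k_d)/(k_d L₀))]
= [1/(0.308−0.125)] ln[(0.308/0.125)(1 − 3.93×0.1830/(0.125×29.2))]
= (1/0.1830) ln[2.464 × 0.8030] = 5.464 × ln(1.978) = 5.464 × 0.6823 = 3.729 d.
D_c = (k_d/k_a) L₀ e^(−k_d t_c) = (0.125/0.308) × 29.2 × e^(−0.125×3.729) = 0.4058 × 29.2 × 0.6275 = 7.436 mg/L.
Minimum DO = C_s − D_c = 8.46 − 7.436 = 1.024 mg/L.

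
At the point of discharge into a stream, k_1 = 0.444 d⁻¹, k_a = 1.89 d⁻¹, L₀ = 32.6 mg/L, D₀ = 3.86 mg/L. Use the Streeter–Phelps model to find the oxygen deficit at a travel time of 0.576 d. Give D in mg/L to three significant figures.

D ≈ 5.68 mg/L

k_1 L₀/(k_a−k_1) = 0.444×32.6/(1.89−0.444) = 14.47/1.446 = 10.01 mg/L.
e^(−k_1 t) = e^(−0.444×0.5760) = 0.7743; e^(−k_a t) = e^(−1.89×0.5760) = 0.3367.
D = 10.01 × (0.7743 − 0.3367) + 3.86 × 0.3367 = 4.381 + 1.300 = 5.681 mg/L.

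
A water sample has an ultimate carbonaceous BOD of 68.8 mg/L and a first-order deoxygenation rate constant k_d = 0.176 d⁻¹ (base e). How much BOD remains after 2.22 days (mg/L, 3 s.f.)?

L ≈ 46.5 mg/L

L_t = L₀ e^(−k_d t) = 68.8 × e^(−0.176×2.22) = 68.8 × 0.6766 = 46.55 mg/L.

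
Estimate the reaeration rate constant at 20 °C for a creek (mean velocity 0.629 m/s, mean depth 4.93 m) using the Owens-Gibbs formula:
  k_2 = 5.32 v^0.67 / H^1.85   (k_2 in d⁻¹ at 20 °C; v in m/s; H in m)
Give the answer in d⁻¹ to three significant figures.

k_2 ≈ 0.204 d⁻¹

k_2 = 5.32 × 0.629^0.67 / 4.93^1.85 = 5.32 × 0.7330 / 19.13 = 0.2038 d⁻¹.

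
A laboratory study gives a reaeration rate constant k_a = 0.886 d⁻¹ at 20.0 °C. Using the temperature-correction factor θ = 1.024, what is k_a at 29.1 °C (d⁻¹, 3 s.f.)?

k_a ≈ 1.10 d⁻¹

k_a(T₂) = k_a(T₁) · θ^(T₂−T₁) = 0.886 × 1.024^(29.1−20.0)
= 0.886 × 1.024^9.10 = 0.886 × 1.241 = 1.099 d⁻¹.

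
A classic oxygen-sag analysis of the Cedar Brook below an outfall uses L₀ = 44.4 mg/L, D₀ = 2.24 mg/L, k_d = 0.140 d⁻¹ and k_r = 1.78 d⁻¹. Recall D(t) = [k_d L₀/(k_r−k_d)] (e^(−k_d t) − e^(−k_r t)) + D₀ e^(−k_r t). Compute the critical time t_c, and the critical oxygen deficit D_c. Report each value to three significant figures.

t_c ≈ 1.01 d; D_c ≈ 3.03 mg/L

t_c = [1/(k_r−k_d)] ln[(k_r/k_d)(1 − D₀(k_r−k_d)/(k_d L₀))]
= [1/(1.78−0.140)] ln[(1.78/0.140)(1 − 2.24×1.640/(0.140×44.4))]
= (1/1.640) ln[12.71 × 0.4090] = 0.6098 × ln(5.200) = 0.6098 × 1.649 = 1.005 d.
L(t_c) = L₀ e^(−k_d t_c) = 44.4 × 0.8687 = 38.57 mg/L, and at the critical point k_r D_c = k_d L, so D_c = (0.140/1.78) × 38.57 = 3.034 mg/L.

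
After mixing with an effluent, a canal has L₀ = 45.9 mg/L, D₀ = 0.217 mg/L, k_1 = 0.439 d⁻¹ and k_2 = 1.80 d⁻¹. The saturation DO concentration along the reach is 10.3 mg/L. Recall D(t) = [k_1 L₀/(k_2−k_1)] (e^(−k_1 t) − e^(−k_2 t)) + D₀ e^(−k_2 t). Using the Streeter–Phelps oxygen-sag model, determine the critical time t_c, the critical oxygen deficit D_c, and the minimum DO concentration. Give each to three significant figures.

t_c ≈ 1.03 d; D_c ≈ 7.14 mg/L; min DO ≈ 3.16 mg/L

At the critical point dD/dt = 0, so k_1 L₀ e^(−k_1 t) = k_2 D. Substituting D(t) from the Streeter–Phelps equation and solving for t gives
t_c = ln[(k_2/k_1)(1 − D₀(k_2−k_1)/(k_1 L₀))] / (k_2−k_1).
Here k_2−k_1 = 1.361 d⁻¹ and 1 − D₀(k_2−k_1)/(k_1 L₀) = 1 − 0.217×1.361/(0.439×45.9) = 0.9853, so
t_c = ln(4.100 × 0.9853) / 1.361 = 1.396 / 1.361 = 1.026 d.
L(t_c) = L₀ e^(−k_1 t_c) = 45.9 × 0.6374 = 29.26 mg/L, and at the critical point k_2 D_c = k_1 L, so D_c = (0.439/1.80) × 29.26 = 7.135 mg/L.
Minimum DO = C_s − D_c = 10.3 − 7.135 = 3.165 mg/L.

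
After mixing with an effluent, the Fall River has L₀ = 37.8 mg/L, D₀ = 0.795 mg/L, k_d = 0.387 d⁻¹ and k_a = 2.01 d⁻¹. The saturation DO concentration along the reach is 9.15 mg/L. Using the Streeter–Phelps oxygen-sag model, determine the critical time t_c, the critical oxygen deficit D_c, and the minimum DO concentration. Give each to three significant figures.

t_c ≈ 0.958 d; D_c ≈ 5.02 mg/L; min DO ≈ 4.13 mg/L

t_c = [1/(k_a−k_d)] ln[(k_a/k_d)(1 − D₀(k_a−k_d)/(k_d L₀))]
= [1/(2.01−0.387)] ln[(2.01/0.387)(1 − 0.795×1.623/(0.387×37.8))]
= (1/1.623) ln[5.194 × 0.9118] = 0.6161 × ln(4.736) = 0.6161 × 1.555 = 0.9582 d.
L(t_c) = L₀ e^(−k_d t_c) = 37.8 × 0.6902 = 26.09 mg/L, and at the critical point k_a D_c = k_d L, so D_c = (0.387/2.01) × 26.09 = 5.023 mg/L.
Minimum DO = C_s − D_c = 9.15 − 5.023 = 4.127 mg/L.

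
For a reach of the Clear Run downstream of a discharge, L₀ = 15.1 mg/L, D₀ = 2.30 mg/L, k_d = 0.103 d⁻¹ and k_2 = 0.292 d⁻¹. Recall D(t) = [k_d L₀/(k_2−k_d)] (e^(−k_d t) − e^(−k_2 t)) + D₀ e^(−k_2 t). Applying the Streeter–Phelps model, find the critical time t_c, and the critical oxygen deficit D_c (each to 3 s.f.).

t_c = [1/(k_2−k_d)] ln[(k_2/k_d)(1 − D₀(k_2−k_d)/(k_d L₀))]
= [1/(0.292−0.103)] ln[(0.292/0.103)(1 − 2.30×0.1890/(0.103×15.1))]
= (1/0.1890) ln[2.835 × 0.7205] = 5.291 × ln(2.043) = 5.291 × 0.7142 = 3.779 d.
L(t_c) = L₀ e^(−k_d t_c) = 15.1 × 0.6776 = 10.23 mg/L, and at the critical point k_2 D_c = k_d L, so D_c = (0.103/0.292) × 10.23 = 3.609 mg/L.

t_c ≈ 3.78 d; D_c ≈ 3.61 mg/L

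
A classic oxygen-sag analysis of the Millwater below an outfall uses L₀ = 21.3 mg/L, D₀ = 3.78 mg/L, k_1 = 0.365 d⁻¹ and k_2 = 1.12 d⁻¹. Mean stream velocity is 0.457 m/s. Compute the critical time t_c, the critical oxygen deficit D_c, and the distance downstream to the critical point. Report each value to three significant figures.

At the critical point dD/dt = 0, so k_1 L₀ e^(−k_1 t) = k_2 D. Substituting D(t) from the Streeter–Phelps equation and solving for t gives
t_c = ln[(k_2/k_1)(1 − D₀(k_2−k_1)/(k_1 L₀))] / (k_2−k_1).
Here k_2−k_1 = 0.7550 d⁻¹ and 1 − D₀(k_2−k_1)/(k_1 L₀) = 1 − 3.78×0.7550/(0.365×21.3) = 0.6329, so
t_c = ln(3.068 × 0.6329) / 0.7550 = 0.6638 / 0.7550 = 0.8792 d.
D_c = (k_1/k_2) L₀ e^(−k_1 t_c) = (0.365/1.12) × 21.3 × e^(−0.365×0.8792) = 0.3259 × 21.3 × 0.7255 = 5.036 mg/L.
x_c = v t_c = 0.457 m/s × 0.8792 d × 86400 s/d = 34710 m ≈ 34.7 km.

t_c ≈ 0.879 d; D_c ≈ 5.04 mg/L; x_c ≈ 34.7 km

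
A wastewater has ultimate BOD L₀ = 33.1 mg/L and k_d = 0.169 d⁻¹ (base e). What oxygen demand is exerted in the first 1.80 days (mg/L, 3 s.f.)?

y ≈ 8.68 mg/L

y_t = L₀(1 − e^(−k_d t)) = 33.1 × (1 − e^(−0.169×1.80))
= 33.1 × (1 − 0.7377) = 33.1 × 0.2623 = 8.682 mg/L.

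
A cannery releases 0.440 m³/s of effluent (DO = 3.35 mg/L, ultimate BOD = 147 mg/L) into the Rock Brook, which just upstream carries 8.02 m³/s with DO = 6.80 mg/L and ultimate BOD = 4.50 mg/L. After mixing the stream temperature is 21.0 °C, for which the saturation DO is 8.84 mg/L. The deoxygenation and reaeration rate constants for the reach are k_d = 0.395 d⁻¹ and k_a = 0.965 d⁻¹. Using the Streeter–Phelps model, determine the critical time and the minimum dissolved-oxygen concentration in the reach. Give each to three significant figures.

Mixed DO = (8.02×6.80 + 0.440×3.35)/(8.02+0.440) = 56.01/8.460 = 6.621 mg/L.
Mixed L₀ = (8.02×4.50 + 0.440×147)/(8.460) = 100.8/8.460 = 11.91 mg/L.
Initial deficit D₀ = C_s − DO₀ = 8.84 − 6.621 = 2.219 mg/L.
t_c = (1/0.5700) ln[(0.965/0.395)(1 − 2.219×0.5700/(0.395×11.91))] = 1.754 × ln(1.786) = 1.018 d.
D_c = (0.395/0.965) × 11.91 × e^(−0.395×1.018) = 0.4093 × 11.91 × 0.6690 = 3.262 mg/L.
Minimum DO = 8.84 − 3.262 = 5.578 mg/L.

t_c ≈ 1.02 d; minimum DO ≈ 5.58 mg/L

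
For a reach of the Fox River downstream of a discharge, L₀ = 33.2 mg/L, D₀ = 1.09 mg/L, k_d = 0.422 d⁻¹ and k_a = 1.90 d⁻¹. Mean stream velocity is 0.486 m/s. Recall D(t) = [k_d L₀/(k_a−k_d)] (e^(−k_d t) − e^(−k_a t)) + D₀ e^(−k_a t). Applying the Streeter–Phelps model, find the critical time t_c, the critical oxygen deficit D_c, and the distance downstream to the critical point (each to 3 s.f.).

t_c ≈ 0.935 d; D_c ≈ 4.97 mg/L; x_c ≈ 39.3 km

At the critical point dD/dt = 0, so k_d L₀ e^(−k_d t) = k_a D. Substituting D(t) from the Streeter–Phelps equation and solving for t gives
t_c = ln[(k_a/k_d)(1 − D₀(k_a−k_d)/(k_d L₀))] / (k_a−k_d).
Here k_a−k_d = 1.478 d⁻¹ and 1 − D₀(k_a−k_d)/(k_d L₀) = 1 − 1.09×1.478/(0.422×33.2) = 0.8850, so
t_c = ln(4.502 × 0.8850) / 1.478 = 1.382 / 1.478 = 0.9354 d.
L(t_c) = L₀ e^(−k_d t_c) = 33.2 × 0.6739 = 22.37 mg/L, and at the critical point k_a D_c = k_d L, so D_c = (0.422/1.90) × 22.37 = 4.969 mg/L.
x_c = v t_c = 0.486 m/s × 0.9354 d × 86400 s/d = 39280 m ≈ 39.3 km.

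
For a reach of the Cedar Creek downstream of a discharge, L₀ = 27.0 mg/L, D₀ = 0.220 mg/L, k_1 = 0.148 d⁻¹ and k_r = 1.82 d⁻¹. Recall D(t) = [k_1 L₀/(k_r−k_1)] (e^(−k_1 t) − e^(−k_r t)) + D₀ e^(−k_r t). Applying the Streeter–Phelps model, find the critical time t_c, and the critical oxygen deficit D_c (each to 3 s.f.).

t_c = [1/(k_r−k_1)] ln[(k_r/k_1)(1 − D₀(k_r−k_1)/(k_1 L₀))]
= [1/(1.82−0.148)] ln[(1.82/0.148)(1 − 0.220×1.672/(0.148×27.0))]
= (1/1.672) ln[12.30 × 0.9079] = 0.5981 × ln(11.17) = 0.5981 × 2.413 = 1.443 d.
L(t_c) = L₀ e^(−k_1 t_c) = 27.0 × 0.8077 = 21.81 mg/L, and at the critical point k_r D_c = k_1 L, so D_c = (0.148/1.82) × 21.81 = 1.773 mg/L.

t_c ≈ 1.44 d; D_c ≈ 1.77 mg/L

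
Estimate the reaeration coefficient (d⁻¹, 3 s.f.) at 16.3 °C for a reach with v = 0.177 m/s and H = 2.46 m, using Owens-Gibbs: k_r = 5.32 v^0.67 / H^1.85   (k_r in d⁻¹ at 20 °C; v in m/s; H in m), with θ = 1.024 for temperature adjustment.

k_r(20) = 5.32 × 0.177^0.67 / 2.46^1.85 = 5.32 × 0.3134 / 5.287 = 0.3154 d⁻¹.
k_r(16.3) = 0.3154 × 1.024^(16.3−20) = 0.3154 × 0.9160 = 0.2889 d⁻¹.

k_r ≈ 0.289 d⁻¹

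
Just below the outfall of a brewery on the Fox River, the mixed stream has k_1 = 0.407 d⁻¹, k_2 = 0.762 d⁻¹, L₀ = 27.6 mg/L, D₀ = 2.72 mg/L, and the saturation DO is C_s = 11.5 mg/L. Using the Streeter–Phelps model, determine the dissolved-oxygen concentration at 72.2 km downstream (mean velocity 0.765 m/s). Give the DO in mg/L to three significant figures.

DO ≈ 3.80 mg/L

Travel time t = x/v = 72.2 km / (0.765 m/s) = 72200 m / 0.765 m/s = 94380 s = 1.092 d.
k_1 L₀/(k_2−k_1) = 0.407×27.6/(0.762−0.407) = 11.23/0.3550 = 31.64 mg/L.
e^(−k_1 t) = e^(−0.407×1.092) = 0.6411; e^(−k_2 t) = e^(−0.762×1.092) = 0.4350.
D = 31.64 × (0.6411 − 0.4350) + 2.72 × 0.4350 = 6.521 + 1.183 = 7.704 mg/L.
DO = C_s − D = 11.5 − 7.704 = 3.796 mg/L.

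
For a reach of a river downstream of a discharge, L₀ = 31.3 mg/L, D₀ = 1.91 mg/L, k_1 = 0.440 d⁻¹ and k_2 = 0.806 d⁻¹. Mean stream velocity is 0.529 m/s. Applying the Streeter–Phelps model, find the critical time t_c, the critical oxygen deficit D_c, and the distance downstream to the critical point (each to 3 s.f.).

With k_2/k_1 = 1.832 and 1 − D₀(k_2−k_1)/(k_1 L₀) = 0.9492,
t_c = ln(1.832 × 0.9492) / (0.806 − 0.440) = ln(1.739) / 0.3660 = 0.5532/0.3660 = 1.512 d.
D_c = (k_1/k_2) L₀ e^(−k_1 t_c) = (0.440/0.806) × 31.3 × e^(−0.440×1.512) = 0.5459 × 31.3 × 0.5142 = 8.787 mg/L.
x_c = v t_c = 0.529 m/s × 1.512 d × 86400 s/d = 69080 m ≈ 69.1 km.

t_c ≈ 1.51 d; D_c ≈ 8.79 mg/L; x_c ≈ 69.1 km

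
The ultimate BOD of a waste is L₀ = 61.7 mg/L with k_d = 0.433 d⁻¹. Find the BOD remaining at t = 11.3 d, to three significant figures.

L_t = L₀ e^(−k_d t) = 61.7 × e^(−0.433×11.3) = 61.7 × 0.007500 = 0.4627 mg/L.

L ≈ 0.463 mg/L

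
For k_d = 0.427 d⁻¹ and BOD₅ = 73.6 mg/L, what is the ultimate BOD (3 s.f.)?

L₀ ≈ 83.5 mg/L

BOD₅ = L₀(1 − e^(−5k_d)) ⇒ L₀ = BOD₅ / (1 − e^(−5×0.427))
= 73.6 / (1 − 0.1182) = 73.6 / 0.8818 = 83.47 mg/L.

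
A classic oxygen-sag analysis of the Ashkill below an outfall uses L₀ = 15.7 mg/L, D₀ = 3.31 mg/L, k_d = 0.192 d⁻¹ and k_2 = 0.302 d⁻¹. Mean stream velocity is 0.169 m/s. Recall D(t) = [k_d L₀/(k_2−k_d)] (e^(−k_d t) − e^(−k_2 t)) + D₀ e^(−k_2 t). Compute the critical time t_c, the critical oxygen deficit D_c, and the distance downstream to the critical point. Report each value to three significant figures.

At the critical point dD/dt = 0, so k_d L₀ e^(−k_d t) = k_2 D. Substituting D(t) from the Streeter–Phelps equation and solving for t gives
t_c = ln[(k_2/k_d)(1 − D₀(k_2−k_d)/(k_d L₀))] / (k_2−k_d).
Here k_2−k_d = 0.1100 d⁻¹ and 1 − D₀(k_2−k_d)/(k_d L₀) = 1 − 3.31×0.1100/(0.192×15.7) = 0.8792, so
t_c = ln(1.573 × 0.8792) / 0.1100 = 0.3242 / 0.1100 = 2.947 d.
L(t_c) = L₀ e^(−k_d t_c) = 15.7 × 0.5679 = 8.915 mg/L, and at the critical point k_2 D_c = k_d L, so D_c = (0.192/0.302) × 8.915 = 5.668 mg/L.
x_c = v t_c = 0.169 m/s × 2.947 d × 86400 s/d = 43040 m ≈ 43.0 km.

t_c ≈ 2.95 d; D_c ≈ 5.67 mg/L; x_c ≈ 43.0 km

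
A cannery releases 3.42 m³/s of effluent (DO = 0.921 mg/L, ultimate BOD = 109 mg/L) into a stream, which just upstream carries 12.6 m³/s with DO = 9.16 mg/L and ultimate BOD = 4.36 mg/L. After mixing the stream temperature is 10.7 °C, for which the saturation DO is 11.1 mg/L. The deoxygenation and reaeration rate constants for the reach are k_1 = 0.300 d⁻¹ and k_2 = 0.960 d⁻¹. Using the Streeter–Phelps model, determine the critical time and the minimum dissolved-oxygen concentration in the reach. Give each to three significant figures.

t_c ≈ 1.21 d; minimum DO ≈ 5.30 mg/L

Mixed DO = (12.6×9.16 + 3.42×0.921)/(12.6+3.42) = 118.6/16.02 = 7.401 mg/L.
Mixed L₀ = (12.6×4.36 + 3.42×109)/(16.02) = 427.7/16.02 = 26.70 mg/L.
Initial deficit D₀ = C_s − DO₀ = 11.1 − 7.401 = 3.699 mg/L.
t_c = (1/0.6600) ln[(0.960/0.300)(1 − 3.699×0.6600/(0.300×26.70))] = 1.515 × ln(2.225) = 1.212 d.
D_c = (0.300/0.960) × 26.70 × e^(−0.300×1.212) = 0.3125 × 26.70 × 0.6953 = 5.801 mg/L.
Minimum DO = 11.1 − 5.801 = 5.299 mg/L.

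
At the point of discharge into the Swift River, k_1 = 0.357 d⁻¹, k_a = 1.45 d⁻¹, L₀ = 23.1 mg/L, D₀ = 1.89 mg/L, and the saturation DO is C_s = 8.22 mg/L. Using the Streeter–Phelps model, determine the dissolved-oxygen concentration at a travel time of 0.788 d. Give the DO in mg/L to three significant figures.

DO ≈ 4.33 mg/L

k_1 L₀/(k_a−k_1) = 0.357×23.1/(1.45−0.357) = 8.247/1.093 = 7.545 mg/L.
e^(−k_1 t) = e^(−0.357×0.7880) = 0.7548; e^(−k_a t) = e^(−1.45×0.7880) = 0.3190.
D = 7.545 × (0.7548 − 0.3190) + 1.89 × 0.3190 = 3.288 + 0.6029 = 3.891 mg/L.
DO = C_s − D = 8.22 − 3.891 = 4.329 mg/L.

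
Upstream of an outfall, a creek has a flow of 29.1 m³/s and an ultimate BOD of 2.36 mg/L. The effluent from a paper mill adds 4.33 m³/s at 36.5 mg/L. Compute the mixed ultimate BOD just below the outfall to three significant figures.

6.78 mg/L

Flow-weighted mixing: C = (Q_r C_r + Q_w C_w)/(Q_r + Q_w)
= (29.1×2.36 + 4.33×36.5)/(29.1 + 4.33) = 226.7/33.43 = 6.782 mg/L.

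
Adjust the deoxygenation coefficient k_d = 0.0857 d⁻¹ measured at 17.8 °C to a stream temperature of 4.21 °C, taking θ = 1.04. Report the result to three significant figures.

k_d ≈ 0.0503 d⁻¹

k_d(T₂) = k_d(T₁) · θ^(T₂−T₁) = 0.0857 × 1.04^(4.21−17.8)
= 0.0857 × 1.04^-13.6 = 0.0857 × 0.5868 = 0.05029 d⁻¹.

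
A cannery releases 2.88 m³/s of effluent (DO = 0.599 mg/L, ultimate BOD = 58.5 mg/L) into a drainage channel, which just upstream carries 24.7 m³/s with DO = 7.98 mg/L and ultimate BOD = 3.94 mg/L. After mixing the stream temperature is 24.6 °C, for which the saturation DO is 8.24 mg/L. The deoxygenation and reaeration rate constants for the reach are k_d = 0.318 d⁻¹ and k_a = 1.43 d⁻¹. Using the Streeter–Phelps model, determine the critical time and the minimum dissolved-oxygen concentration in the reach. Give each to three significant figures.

t_c ≈ 0.931 d; minimum DO ≈ 6.65 mg/L

Mixed DO = (24.7×7.98 + 2.88×0.599)/(24.7+2.88) = 198.8/27.58 = 7.209 mg/L.
Mixed L₀ = (24.7×3.94 + 2.88×58.5)/(27.58) = 265.8/27.58 = 9.637 mg/L.
Initial deficit D₀ = C_s − DO₀ = 8.24 − 7.209 = 1.031 mg/L.
t_c = (1/1.112) ln[(1.43/0.318)(1 − 1.031×1.112/(0.318×9.637))] = 0.8993 × ln(2.815) = 0.9307 d.
D_c = (0.318/1.43) × 9.637 × e^(−0.318×0.9307) = 0.2224 × 9.637 × 0.7438 = 1.594 mg/L.
Minimum DO = 8.24 − 1.594 = 6.646 mg/L.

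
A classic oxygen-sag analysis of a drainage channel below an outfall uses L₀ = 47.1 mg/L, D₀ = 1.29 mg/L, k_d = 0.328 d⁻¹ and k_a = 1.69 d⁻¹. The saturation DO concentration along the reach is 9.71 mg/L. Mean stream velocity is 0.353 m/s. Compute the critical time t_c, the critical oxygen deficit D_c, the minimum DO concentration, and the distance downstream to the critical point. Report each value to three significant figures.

t_c = [1/(k_a−k_d)] ln[(k_a/k_d)(1 − D₀(k_a−k_d)/(k_d L₀))]
= [1/(1.69−0.328)] ln[(1.69/0.328)(1 − 1.29×1.362/(0.328×47.1))]
= (1/1.362) ln[5.152 × 0.8863] = 0.7342 × ln(4.566) = 0.7342 × 1.519 = 1.115 d.
L(t_c) = L₀ e^(−k_d t_c) = 47.1 × 0.6937 = 32.67 mg/L, and at the critical point k_a D_c = k_d L, so D_c = (0.328/1.69) × 32.67 = 6.341 mg/L.
Minimum DO = C_s − D_c = 9.71 − 6.341 = 3.369 mg/L.
x_c = v t_c = 0.353 m/s × 1.115 d × 86400 s/d = 34010 m ≈ 34.0 km.

t_c ≈ 1.12 d; D_c ≈ 6.34 mg/L; min DO ≈ 3.37 mg/L; x_c ≈ 34.0 km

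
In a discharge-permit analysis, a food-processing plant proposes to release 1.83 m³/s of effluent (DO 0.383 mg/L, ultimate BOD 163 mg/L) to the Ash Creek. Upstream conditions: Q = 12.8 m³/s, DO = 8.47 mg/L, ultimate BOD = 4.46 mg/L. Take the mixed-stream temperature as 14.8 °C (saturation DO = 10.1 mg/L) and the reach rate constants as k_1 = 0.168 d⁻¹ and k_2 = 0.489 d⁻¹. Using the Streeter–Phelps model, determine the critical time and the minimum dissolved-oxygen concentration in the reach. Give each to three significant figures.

Mixed DO = (12.8×8.47 + 1.83×0.383)/(12.8+1.83) = 109.1/14.63 = 7.458 mg/L.
Mixed L₀ = (12.8×4.46 + 1.83×163)/(14.63) = 355.4/14.63 = 24.29 mg/L.
Initial deficit D₀ = C_s − DO₀ = 10.1 − 7.458 = 2.642 mg/L.
t_c = (1/0.3210) ln[(0.489/0.168)(1 − 2.642×0.3210/(0.168×24.29))] = 3.115 × ln(2.306) = 2.603 d.
D_c = (0.168/0.489) × 24.29 × e^(−0.168×2.603) = 0.3436 × 24.29 × 0.6458 = 5.389 mg/L.
Minimum DO = 10.1 − 5.389 = 4.711 mg/L.

t_c ≈ 2.60 d; minimum DO ≈ 4.71 mg/L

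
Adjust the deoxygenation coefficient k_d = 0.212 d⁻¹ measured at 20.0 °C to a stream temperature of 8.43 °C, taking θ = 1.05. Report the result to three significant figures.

k_d ≈ 0.121 d⁻¹

k_d(T₂) = k_d(T₁) · θ^(T₂−T₁) = 0.212 × 1.05^(8.43−20.0)
= 0.212 × 1.05^-11.6 = 0.212 × 0.5686 = 0.1206 d⁻¹.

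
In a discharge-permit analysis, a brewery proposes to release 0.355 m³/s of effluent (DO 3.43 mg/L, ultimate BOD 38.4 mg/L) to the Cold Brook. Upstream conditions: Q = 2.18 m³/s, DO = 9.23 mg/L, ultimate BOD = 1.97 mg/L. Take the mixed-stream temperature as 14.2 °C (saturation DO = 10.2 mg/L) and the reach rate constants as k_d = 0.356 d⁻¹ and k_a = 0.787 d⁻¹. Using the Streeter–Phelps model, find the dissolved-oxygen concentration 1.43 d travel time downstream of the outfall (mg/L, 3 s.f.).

Mixed DO = (2.18×9.23 + 0.355×3.43)/(2.18+0.355) = 21.34/2.535 = 8.418 mg/L.
Mixed L₀ = (2.18×1.97 + 0.355×38.4)/(2.535) = 17.93/2.535 = 7.072 mg/L.
Initial deficit D₀ = C_s − DO₀ = 10.2 − 8.418 = 1.782 mg/L.
D(1.43) = [0.356×7.072/(0.787−0.356)](e^(−0.356×1.43) − e^(−0.787×1.43)) + 1.782 e^(−0.787×1.43)
= 5.841 × (0.6010 − 0.3245) + 1.782 × 0.3245 = 2.194 mg/L.
DO = 10.2 − 2.194 = 8.006 mg/L.

DO ≈ 8.01 mg/L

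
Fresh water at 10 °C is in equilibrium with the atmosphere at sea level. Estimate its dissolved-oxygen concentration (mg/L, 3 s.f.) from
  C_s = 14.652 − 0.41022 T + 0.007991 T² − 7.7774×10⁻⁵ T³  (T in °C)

C_s ≈ 11.3 mg/L

C_s = 14.652 − 0.41022×10 + 0.007991×10² − 7.7774×10⁻⁵×10³ = 11.27 mg/L.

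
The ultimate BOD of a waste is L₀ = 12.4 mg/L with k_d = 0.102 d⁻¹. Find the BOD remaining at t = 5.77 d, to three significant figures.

L_t = L₀ e^(−k_d t) = 12.4 × e^(−0.102×5.77) = 12.4 × 0.5551 = 6.884 mg/L.

L ≈ 6.88 mg/L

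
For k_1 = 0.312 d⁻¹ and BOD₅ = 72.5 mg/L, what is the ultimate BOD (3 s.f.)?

BOD₅ = L₀(1 − e^(−5k_1)) ⇒ L₀ = BOD₅ / (1 − e^(−5×0.312))
= 72.5 / (1 − 0.2101) = 72.5 / 0.7899 = 91.79 mg/L.

L₀ ≈ 91.8 mg/L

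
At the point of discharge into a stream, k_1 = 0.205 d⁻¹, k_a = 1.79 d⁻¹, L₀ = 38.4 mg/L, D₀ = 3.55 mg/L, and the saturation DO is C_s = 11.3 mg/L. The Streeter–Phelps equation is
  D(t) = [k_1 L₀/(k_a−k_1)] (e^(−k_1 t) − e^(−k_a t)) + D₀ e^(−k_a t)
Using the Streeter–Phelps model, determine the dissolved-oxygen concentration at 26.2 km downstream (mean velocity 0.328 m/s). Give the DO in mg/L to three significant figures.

Travel time t = x/v = 26.2 km / (0.328 m/s) = 26200 m / 0.328 m/s = 79880 s = 0.9245 d.
k_1 L₀/(k_a−k_1) = 0.205×38.4/(1.79−0.205) = 7.872/1.585 = 4.967 mg/L.
e^(−k_1 t) = e^(−0.205×0.9245) = 0.8274; e^(−k_a t) = e^(−1.79×0.9245) = 0.1911.
D = 4.967 × (0.8274 − 0.1911) + 3.55 × 0.1911 = 3.160 + 0.6785 = 3.838 mg/L.
DO = C_s − D = 11.3 − 3.838 = 7.462 mg/L.

DO ≈ 7.46 mg/L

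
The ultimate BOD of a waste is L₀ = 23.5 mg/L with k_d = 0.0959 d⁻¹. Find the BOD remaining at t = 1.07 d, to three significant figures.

L_t = L₀ e^(−k_d t) = 23.5 × e^(−0.0959×1.07) = 23.5 × 0.9025 = 21.21 mg/L.

L ≈ 21.2 mg/L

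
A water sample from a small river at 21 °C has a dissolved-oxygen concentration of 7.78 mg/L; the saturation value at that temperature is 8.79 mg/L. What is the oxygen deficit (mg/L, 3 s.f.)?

D = C_s − C = 8.79 − 7.78 = 1.01 mg/L.

D ≈ 1.01 mg/L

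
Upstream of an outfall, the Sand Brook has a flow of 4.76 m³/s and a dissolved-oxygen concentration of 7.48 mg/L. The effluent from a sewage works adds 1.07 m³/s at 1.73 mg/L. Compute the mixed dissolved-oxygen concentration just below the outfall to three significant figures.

Flow-weighted mixing: C = (Q_r C_r + Q_w C_w)/(Q_r + Q_w)
= (4.76×7.48 + 1.07×1.73)/(4.76 + 1.07) = 37.46/5.830 = 6.425 mg/L.

6.42 mg/L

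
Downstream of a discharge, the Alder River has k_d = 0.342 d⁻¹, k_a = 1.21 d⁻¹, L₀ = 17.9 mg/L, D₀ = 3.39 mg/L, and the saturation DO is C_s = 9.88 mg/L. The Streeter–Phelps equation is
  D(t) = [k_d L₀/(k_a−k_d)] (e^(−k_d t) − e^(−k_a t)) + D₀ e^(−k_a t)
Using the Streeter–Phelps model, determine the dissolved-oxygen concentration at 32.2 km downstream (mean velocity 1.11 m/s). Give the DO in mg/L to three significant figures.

DO ≈ 6.03 mg/L

Travel time t = x/v = 32.2 km / (1.11 m/s) = 32200 m / 1.11 m/s = 29010 s = 0.3358 d.
k_d L₀/(k_a−k_d) = 0.342×17.9/(1.21−0.342) = 6.122/0.8680 = 7.053 mg/L.
e^(−k_d t) = e^(−0.342×0.3358) = 0.8915; e^(−k_a t) = e^(−1.21×0.3358) = 0.6661.
D = 7.053 × (0.8915 − 0.6661) + 3.39 × 0.6661 = 1.590 + 2.258 = 3.848 mg/L.
DO = C_s − D = 9.88 − 3.848 = 6.032 mg/L.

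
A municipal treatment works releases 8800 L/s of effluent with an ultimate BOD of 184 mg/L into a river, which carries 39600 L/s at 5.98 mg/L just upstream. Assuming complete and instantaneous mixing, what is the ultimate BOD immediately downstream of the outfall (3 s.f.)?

38.3 mg/L

Flow-weighted mixing: C = (Q_r C_r + Q_w C_w)/(Q_r + Q_w)
= (39600×5.98 + 8800×184)/(39600 + 8800) = 1.856×10^6/48400 = 38.35 mg/L.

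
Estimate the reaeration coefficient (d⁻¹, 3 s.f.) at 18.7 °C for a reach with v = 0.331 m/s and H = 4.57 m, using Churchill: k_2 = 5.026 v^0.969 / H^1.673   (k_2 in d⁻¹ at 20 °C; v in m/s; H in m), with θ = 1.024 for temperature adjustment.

k_2 ≈ 0.131 d⁻¹

k_2(20) = 5.026 × 0.331^0.969 / 4.57^1.673 = 5.026 × 0.3425 / 12.71 = 0.1355 d⁻¹.
k_2(18.7) = 0.1355 × 1.024^(18.7−20) = 0.1355 × 0.9696 = 0.1314 d⁻¹.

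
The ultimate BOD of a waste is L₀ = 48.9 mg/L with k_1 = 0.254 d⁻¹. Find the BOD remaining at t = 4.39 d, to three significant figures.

L_t = L₀ e^(−k_1 t) = 48.9 × e^(−0.254×4.39) = 48.9 × 0.3279 = 16.03 mg/L.

L ≈ 16.0 mg/L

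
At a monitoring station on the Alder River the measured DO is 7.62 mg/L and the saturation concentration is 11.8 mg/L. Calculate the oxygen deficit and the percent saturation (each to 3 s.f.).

D = C_s − C = 11.8 − 7.62 = 4.18 mg/L.
% saturation = 7.62/11.8 × 100 = 64.6 %.

D ≈ 4.18 mg/L; 64.6 % saturation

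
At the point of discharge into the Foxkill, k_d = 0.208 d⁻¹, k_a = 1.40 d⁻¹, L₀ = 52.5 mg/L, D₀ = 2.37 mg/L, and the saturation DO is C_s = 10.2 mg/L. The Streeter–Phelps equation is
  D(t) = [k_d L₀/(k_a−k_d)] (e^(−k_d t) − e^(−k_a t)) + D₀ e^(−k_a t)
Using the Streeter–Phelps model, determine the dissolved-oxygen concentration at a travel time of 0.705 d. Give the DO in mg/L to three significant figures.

DO ≈ 4.82 mg/L

k_d L₀/(k_a−k_d) = 0.208×52.5/(1.40−0.208) = 10.92/1.192 = 9.161 mg/L.
e^(−k_d t) = e^(−0.208×0.7050) = 0.8636; e^(−k_a t) = e^(−1.40×0.7050) = 0.3727.
D = 9.161 × (0.8636 − 0.3727) + 2.37 × 0.3727 = 4.497 + 0.8833 = 5.381 mg/L.
DO = C_s − D = 10.2 − 5.381 = 4.819 mg/L.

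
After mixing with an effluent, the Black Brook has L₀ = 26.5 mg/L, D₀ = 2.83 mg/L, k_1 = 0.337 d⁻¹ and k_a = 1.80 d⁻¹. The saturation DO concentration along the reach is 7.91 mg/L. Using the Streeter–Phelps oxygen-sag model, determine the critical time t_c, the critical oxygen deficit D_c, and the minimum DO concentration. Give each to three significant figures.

t_c ≈ 0.719 d; D_c ≈ 3.89 mg/L; min DO ≈ 4.02 mg/L

With k_a/k_1 = 5.341 and 1 − D₀(k_a−k_1)/(k_1 L₀) = 0.5364,
t_c = ln(5.341 × 0.5364) / (1.80 − 0.337) = ln(2.865) / 1.463 = 1.053/1.463 = 0.7195 d.
L(t_c) = L₀ e^(−k_1 t_c) = 26.5 × 0.7847 = 20.79 mg/L, and at the critical point k_a D_c = k_1 L, so D_c = (0.337/1.80) × 20.79 = 3.893 mg/L.
Minimum DO = C_s − D_c = 7.91 − 3.893 = 4.017 mg/L.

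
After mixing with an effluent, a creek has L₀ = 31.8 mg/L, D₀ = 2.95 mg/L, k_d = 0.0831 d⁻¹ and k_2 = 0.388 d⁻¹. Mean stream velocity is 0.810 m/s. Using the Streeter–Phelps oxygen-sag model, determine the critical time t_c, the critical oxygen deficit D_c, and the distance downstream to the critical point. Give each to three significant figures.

With k_2/k_d = 4.669 and 1 − D₀(k_2−k_d)/(k_d L₀) = 0.6596,
t_c = ln(4.669 × 0.6596) / (0.388 − 0.0831) = ln(3.080) / 0.3049 = 1.125/0.3049 = 3.689 d.
D_c = (k_d/k_2) L₀ e^(−k_d t_c) = (0.0831/0.388) × 31.8 × e^(−0.0831×3.689) = 0.2142 × 31.8 × 0.7360 = 5.012 mg/L.
x_c = v t_c = 0.810 m/s × 3.689 d × 86400 s/d = 258200 m ≈ 258 km.

t_c ≈ 3.69 d; D_c ≈ 5.01 mg/L; x_c ≈ 258 km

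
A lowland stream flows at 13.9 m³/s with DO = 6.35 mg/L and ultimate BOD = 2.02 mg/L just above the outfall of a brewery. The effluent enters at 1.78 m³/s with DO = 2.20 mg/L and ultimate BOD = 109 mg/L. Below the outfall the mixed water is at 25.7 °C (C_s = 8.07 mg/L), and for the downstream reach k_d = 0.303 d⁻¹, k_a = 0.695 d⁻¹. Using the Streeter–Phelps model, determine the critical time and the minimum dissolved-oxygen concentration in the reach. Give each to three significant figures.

t_c ≈ 1.55 d; minimum DO ≈ 4.21 mg/L

Mixed DO = (13.9×6.35 + 1.78×2.20)/(13.9+1.78) = 92.18/15.68 = 5.879 mg/L.
Mixed L₀ = (13.9×2.02 + 1.78×109)/(15.68) = 222.1/15.68 = 14.16 mg/L.
Initial deficit D₀ = C_s − DO₀ = 8.07 − 5.879 = 2.191 mg/L.
t_c = (1/0.3920) ln[(0.695/0.303)(1 − 2.191×0.3920/(0.303×14.16))] = 2.551 × ln(1.835) = 1.548 d.
D_c = (0.303/0.695) × 14.16 × e^(−0.303×1.548) = 0.4360 × 14.16 × 0.6256 = 3.863 mg/L.
Minimum DO = 8.07 − 3.863 = 4.207 mg/L.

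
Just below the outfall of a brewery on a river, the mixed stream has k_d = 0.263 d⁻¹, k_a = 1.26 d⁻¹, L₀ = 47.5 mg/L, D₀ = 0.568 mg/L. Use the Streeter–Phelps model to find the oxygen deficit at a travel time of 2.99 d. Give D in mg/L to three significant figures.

k_d L₀/(k_a−k_d) = 0.263×47.5/(1.26−0.263) = 12.49/0.9970 = 12.53 mg/L.
e^(−k_d t) = e^(−0.263×2.990) = 0.4555; e^(−k_a t) = e^(−1.26×2.990) = 0.02311.
D = 12.53 × (0.4555 − 0.02311) + 0.568 × 0.02311 = 5.418 + 0.01313 = 5.431 mg/L.

D ≈ 5.43 mg/L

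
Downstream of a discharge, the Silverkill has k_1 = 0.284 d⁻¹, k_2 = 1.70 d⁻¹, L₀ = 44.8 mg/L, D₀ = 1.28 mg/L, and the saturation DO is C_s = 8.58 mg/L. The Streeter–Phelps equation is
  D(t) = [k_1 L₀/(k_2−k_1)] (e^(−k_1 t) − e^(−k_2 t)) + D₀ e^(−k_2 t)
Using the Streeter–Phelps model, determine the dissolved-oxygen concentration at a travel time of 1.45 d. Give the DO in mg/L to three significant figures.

k_1 L₀/(k_2−k_1) = 0.284×44.8/(1.70−0.284) = 12.72/1.416 = 8.985 mg/L.
e^(−k_1 t) = e^(−0.284×1.450) = 0.6625; e^(−k_2 t) = e^(−1.70×1.450) = 0.08501.
D = 8.985 × (0.6625 − 0.08501) + 1.28 × 0.08501 = 5.189 + 0.1088 = 5.297 mg/L.
DO = C_s − D = 8.58 − 5.297 = 3.283 mg/L.

DO ≈ 3.28 mg/L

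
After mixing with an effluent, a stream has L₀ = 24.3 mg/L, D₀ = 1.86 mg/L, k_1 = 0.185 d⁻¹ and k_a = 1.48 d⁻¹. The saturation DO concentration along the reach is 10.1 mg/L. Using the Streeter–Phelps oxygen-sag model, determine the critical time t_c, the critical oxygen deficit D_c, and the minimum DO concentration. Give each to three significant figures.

t_c = [1/(k_a−k_1)] ln[(k_a/k_1)(1 − D₀(k_a−k_1)/(k_1 L₀))]
= [1/(1.48−0.185)] ln[(1.48/0.185)(1 − 1.86×1.295/(0.185×24.3))]
= (1/1.295) ln[8.000 × 0.4642] = 0.7722 × ln(3.714) = 0.7722 × 1.312 = 1.013 d.
D_c = (k_1/k_a) L₀ e^(−k_1 t_c) = (0.185/1.48) × 24.3 × e^(−0.185×1.013) = 0.1250 × 24.3 × 0.8291 = 2.518 mg/L.
Minimum DO = C_s − D_c = 10.1 − 2.518 = 7.582 mg/L.

t_c ≈ 1.01 d; D_c ≈ 2.52 mg/L; min DO ≈ 7.58 mg/L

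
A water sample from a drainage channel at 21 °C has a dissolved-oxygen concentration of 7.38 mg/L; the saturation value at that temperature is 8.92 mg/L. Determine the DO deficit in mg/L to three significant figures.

D = C_s − C = 8.92 − 7.38 = 1.54 mg/L.

D ≈ 1.54 mg/L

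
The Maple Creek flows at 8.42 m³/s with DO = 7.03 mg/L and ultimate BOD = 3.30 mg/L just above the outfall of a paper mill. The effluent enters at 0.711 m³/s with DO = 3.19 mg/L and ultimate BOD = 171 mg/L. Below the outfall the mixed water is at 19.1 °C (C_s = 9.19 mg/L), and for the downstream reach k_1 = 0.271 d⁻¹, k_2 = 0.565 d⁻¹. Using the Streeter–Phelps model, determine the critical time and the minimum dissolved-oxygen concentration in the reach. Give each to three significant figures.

t_c ≈ 1.89 d; minimum DO ≈ 4.49 mg/L

Mixed DO = (8.42×7.03 + 0.711×3.19)/(8.42+0.711) = 61.46/9.131 = 6.731 mg/L.
Mixed L₀ = (8.42×3.30 + 0.711×171)/(9.131) = 149.4/9.131 = 16.36 mg/L.
Initial deficit D₀ = C_s − DO₀ = 9.19 − 6.731 = 2.459 mg/L.
t_c = (1/0.2940) ln[(0.565/0.271)(1 − 2.459×0.2940/(0.271×16.36))] = 3.401 × ln(1.745) = 1.893 d.
D_c = (0.271/0.565) × 16.36 × e^(−0.271×1.893) = 0.4796 × 16.36 × 0.5986 = 4.697 mg/L.
Minimum DO = 9.19 − 4.697 = 4.493 mg/L.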